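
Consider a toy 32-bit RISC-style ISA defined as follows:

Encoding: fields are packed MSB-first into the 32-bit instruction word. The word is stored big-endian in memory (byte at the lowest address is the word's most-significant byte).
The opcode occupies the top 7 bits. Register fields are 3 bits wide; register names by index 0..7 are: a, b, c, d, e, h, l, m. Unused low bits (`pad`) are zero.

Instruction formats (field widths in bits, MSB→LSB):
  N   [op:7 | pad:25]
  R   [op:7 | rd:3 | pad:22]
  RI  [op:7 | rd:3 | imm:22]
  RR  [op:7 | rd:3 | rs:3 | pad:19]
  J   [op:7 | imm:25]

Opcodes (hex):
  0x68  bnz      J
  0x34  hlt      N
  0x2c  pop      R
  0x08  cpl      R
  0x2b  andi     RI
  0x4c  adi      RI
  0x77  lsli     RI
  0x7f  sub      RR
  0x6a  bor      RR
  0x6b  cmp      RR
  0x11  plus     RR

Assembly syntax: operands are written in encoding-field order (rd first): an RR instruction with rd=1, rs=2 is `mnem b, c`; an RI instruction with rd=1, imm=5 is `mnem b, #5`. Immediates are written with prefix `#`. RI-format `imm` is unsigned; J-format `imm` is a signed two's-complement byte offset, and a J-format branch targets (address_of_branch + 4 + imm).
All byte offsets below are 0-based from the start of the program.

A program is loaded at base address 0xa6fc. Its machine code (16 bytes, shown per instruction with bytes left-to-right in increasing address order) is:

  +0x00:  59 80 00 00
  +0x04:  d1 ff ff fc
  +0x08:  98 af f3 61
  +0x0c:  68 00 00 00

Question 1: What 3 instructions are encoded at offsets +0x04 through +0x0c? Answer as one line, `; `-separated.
[04] d1 ff ff fc → 0xd1fffffc
  opcode bits[31:25]=0x68: bnz/J
  imm@[24:0]=0x1fffffc (s25→-4) ⇒ #-4
[08] 98 af f3 61 → 0x98aff361
  opcode bits[31:25]=0x4c: adi/RI
  rd@[24:22]=0x2 ⇒ c
  imm@[21:0]=0x2ff361 ⇒ #3142497
[0c] 68 00 00 00 → 0x68000000
  opcode bits[31:25]=0x34: hlt/N

bnz #-4; adi c, #3142497; hlt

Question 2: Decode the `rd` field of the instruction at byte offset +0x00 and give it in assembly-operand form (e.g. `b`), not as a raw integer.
l

+0x00: 59 80 00 00 ⇒ word 0x59800000 (big)
  top 7b → 0x2c → pop [R]
  rd: (w>>22)&0x7=0x6 → l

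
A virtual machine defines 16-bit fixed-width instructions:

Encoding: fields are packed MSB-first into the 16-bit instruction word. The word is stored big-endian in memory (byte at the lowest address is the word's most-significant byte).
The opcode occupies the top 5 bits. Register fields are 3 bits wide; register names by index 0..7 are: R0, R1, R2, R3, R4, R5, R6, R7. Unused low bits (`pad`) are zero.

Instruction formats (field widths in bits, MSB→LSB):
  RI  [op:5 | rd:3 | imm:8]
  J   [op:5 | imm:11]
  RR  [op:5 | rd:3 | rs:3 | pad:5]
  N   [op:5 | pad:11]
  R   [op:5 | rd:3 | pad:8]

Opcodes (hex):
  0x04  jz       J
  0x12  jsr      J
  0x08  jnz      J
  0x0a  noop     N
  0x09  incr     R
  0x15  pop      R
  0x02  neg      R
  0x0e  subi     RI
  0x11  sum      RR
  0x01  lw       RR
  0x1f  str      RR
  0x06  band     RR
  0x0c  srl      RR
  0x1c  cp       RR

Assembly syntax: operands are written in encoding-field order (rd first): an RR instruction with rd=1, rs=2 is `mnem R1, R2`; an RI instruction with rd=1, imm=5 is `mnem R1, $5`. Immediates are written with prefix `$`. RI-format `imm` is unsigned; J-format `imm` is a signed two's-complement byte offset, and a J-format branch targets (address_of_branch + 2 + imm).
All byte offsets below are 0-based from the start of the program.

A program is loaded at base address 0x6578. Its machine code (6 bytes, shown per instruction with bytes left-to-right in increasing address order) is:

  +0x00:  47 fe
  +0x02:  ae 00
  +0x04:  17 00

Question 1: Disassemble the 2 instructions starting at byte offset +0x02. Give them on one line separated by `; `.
pop R6; neg R7

@+02  big-endian(ae 00) = 0xae00
  top 5b → 0x15 → pop [R]
  rd@[10:8]=0x6 ⇒ R6
@+04  big-endian(17 00) = 0x1700
  top 5b → 0x2 → neg [R]
  rd@[10:8]=0x7 ⇒ R7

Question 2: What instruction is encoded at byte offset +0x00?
[00] 47 fe → 0x47fe
  opcode bits[15:11]=0x8: jnz/J
  [10:0] imm=2046 (s11→-2) = $-2

jnz $-2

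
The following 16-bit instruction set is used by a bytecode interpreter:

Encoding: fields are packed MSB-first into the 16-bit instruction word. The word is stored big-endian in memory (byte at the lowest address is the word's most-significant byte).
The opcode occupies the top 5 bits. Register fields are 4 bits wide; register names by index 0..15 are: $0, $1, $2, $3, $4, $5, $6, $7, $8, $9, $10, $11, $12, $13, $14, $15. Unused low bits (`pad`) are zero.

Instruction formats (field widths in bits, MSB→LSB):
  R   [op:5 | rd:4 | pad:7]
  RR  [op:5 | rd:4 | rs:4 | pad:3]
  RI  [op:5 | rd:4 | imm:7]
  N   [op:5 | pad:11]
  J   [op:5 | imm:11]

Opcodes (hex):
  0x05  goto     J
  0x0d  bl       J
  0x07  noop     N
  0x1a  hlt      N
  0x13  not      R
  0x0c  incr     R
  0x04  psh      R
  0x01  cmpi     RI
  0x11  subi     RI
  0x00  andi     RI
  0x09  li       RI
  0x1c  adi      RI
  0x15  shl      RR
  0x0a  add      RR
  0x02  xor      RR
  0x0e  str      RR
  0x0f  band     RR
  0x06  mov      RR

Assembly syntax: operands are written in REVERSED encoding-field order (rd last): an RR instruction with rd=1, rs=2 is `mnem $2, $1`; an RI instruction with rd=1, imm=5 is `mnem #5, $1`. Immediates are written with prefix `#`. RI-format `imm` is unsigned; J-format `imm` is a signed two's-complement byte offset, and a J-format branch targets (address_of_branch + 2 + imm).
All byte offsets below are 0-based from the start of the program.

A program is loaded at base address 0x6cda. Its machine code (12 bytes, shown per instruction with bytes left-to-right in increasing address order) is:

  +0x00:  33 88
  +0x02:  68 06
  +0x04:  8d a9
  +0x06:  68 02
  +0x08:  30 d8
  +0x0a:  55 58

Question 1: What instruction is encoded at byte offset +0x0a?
add $11, $10

[0a] 55 58 → 0x5558
  op=0x5558>>11=0xa ⇒ add (RR)
  rd@[10:7]=0xa ⇒ $10
  rs@[6:3]=0xb ⇒ $11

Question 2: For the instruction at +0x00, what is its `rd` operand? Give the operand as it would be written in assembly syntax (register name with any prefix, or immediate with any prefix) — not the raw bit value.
off 0x00: read 33 88 as big → 0x3388
  op=0x3388>>11=0x6 ⇒ mov (RR)
  rd: (w>>7)&0xf=0x7 → $7
  rs: (w>>3)&0xf=0x1 → $1

$7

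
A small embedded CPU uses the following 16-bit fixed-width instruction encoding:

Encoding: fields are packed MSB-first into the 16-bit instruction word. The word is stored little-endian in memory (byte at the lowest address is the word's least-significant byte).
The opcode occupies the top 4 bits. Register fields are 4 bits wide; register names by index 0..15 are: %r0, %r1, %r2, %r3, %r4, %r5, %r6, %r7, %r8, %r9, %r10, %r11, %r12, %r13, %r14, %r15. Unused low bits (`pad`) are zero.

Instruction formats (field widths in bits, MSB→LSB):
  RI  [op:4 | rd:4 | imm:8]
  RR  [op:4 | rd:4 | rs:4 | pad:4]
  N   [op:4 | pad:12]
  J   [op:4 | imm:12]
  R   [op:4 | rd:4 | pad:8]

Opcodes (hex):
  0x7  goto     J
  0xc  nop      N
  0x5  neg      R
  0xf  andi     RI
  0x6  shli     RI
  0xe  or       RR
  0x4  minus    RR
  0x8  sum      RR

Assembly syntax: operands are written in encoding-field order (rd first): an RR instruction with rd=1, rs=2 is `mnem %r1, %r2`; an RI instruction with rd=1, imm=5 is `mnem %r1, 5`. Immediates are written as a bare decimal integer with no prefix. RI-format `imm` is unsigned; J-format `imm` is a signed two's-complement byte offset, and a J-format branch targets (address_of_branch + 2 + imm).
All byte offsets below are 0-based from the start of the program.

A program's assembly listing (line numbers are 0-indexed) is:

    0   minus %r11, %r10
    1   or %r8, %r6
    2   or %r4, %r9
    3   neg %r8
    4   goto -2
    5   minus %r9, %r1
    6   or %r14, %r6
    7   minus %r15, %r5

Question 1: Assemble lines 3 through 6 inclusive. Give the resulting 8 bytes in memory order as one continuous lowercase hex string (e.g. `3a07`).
line 3 (neg): pack op=0x5:4|rd=8:4|pad=0:8 = 0x5800; little→ 00 58
line 4 (goto): pack op=0x7:4|imm=-2:12 = 0x7ffe; little→ fe 7f
line 5 (minus): pack op=0x4:4|rd=9:4|rs=1:4|pad=0:4 = 0x4910; little→ 10 49
line 6 (or): pack op=0xe:4|rd=14:4|rs=6:4|pad=0:4 = 0xee60; little→ 60 ee

0058fe7f104960ee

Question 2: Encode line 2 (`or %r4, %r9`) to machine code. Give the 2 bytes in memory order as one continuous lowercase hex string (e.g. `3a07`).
2. or fields op=0xe:4|rd=4:4|rs=9:4|pad=0:4 → word e490h → 90 e4

90e4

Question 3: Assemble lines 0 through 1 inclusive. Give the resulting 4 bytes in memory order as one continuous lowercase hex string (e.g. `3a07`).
line 0 (minus): pack op=0x4:4|rd=11:4|rs=10:4|pad=0:4 = 0x4ba0; little→ a0 4b
line 1 (or): pack op=0xe:4|rd=8:4|rs=6:4|pad=0:4 = 0xe860; little→ 60 e8

a04b60e8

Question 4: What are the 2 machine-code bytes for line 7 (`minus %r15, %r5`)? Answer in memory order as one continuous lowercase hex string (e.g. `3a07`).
504f

L7: minus op=0x4:4|rd=15:4|rs=5:4|pad=0:4 ⇒ 0x4f50 ⇒ little 50 4f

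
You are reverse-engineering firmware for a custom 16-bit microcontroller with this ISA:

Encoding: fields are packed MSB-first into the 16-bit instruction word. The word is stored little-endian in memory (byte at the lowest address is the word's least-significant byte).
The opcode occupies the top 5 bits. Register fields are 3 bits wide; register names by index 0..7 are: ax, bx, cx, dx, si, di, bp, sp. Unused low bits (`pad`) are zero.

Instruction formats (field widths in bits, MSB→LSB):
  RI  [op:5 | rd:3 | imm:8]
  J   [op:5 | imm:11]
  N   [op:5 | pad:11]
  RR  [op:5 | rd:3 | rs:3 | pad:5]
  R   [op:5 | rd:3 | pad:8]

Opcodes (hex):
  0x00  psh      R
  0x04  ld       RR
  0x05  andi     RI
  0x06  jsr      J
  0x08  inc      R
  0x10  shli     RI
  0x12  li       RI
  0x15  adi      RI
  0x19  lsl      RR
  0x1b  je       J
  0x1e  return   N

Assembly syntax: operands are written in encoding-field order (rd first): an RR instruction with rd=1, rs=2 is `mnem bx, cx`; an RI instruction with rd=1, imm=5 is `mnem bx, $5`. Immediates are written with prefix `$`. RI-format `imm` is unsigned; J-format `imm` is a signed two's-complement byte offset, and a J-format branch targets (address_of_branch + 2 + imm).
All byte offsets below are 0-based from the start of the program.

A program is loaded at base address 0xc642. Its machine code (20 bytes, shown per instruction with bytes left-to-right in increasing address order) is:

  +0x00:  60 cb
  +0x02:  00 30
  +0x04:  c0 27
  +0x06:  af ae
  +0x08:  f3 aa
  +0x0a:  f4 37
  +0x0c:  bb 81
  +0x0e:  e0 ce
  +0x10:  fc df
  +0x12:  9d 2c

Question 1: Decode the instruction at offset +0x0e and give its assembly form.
@+0e  little-endian(e0 ce) = 0xcee0
  op=0xcee0>>11=0x19 ⇒ lsl (RR)
  [10:8] rd=6 = bp
  [7:5] rs=7 = sp

lsl bp, sp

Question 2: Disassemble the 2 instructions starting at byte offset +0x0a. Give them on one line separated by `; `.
+0x0a: f4 37 ⇒ word 0x37f4 (little)
  opcode bits[15:11]=0x6: jsr/J
  imm: (w>>0)&0x7ff=0x7f4 (s11→-12) → $-12
+0x0c: bb 81 ⇒ word 0x81bb (little)
  opcode bits[15:11]=0x10: shli/RI
  rd: (w>>8)&0x7=0x1 → bx
  imm: (w>>0)&0xff=0xbb → $187

jsr $-12; shli bx, $187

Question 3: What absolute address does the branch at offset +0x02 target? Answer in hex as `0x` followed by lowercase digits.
off 0x02: read 00 30 as little → 0x3000
  op=0x3000>>11=0x6 ⇒ jsr (J)
  imm: (w>>0)&0x7ff=0x0 → $0
  target = base 0xc642 + off 0x02 + 2 + imm 0 = 0xc646

0xc646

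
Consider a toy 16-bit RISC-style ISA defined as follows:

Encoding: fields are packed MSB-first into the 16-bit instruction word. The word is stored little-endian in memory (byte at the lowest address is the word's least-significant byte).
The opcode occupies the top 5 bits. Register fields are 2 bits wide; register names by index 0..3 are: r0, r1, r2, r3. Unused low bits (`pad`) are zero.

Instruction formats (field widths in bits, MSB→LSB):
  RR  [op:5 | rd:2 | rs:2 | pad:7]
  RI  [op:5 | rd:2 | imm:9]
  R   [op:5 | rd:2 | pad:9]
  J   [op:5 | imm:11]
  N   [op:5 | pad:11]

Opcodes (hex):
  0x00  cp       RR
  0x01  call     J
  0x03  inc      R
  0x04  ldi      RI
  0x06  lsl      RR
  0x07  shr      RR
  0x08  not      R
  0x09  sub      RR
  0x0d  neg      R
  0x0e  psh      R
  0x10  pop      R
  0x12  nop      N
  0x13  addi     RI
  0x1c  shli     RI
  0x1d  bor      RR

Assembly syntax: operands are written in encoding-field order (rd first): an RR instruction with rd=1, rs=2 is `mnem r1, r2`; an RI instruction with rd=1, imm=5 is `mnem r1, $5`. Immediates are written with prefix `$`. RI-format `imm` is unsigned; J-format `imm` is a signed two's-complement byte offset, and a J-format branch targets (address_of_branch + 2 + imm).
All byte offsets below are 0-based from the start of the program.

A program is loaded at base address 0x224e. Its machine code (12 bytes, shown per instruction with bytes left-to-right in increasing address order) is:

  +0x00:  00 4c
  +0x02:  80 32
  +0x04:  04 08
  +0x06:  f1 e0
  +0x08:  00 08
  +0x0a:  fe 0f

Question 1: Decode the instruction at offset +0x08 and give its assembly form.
call $0

[08] 00 08 → 0x0800
  op=0x0800>>11=0x1 ⇒ call (J)
  imm: (w>>0)&0x7ff=0x0 → $0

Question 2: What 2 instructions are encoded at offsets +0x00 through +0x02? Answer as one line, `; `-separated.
+0x00: 00 4c ⇒ word 0x4c00 (little)
  opcode bits[15:11]=0x9: sub/RR
  [10:9] rd=2 = r2
  [8:7] rs=0 = r0
+0x02: 80 32 ⇒ word 0x3280 (little)
  opcode bits[15:11]=0x6: lsl/RR
  [10:9] rd=1 = r1
  [8:7] rs=1 = r1

sub r2, r0; lsl r1, r1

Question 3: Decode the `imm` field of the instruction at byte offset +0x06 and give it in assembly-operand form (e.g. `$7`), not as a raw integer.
@+06  little-endian(f1 e0) = 0xe0f1
  top 5b → 0x1c → shli [RI]
  rd@[10:9]=0x0 ⇒ r0
  imm@[8:0]=0xf1 ⇒ $241

$241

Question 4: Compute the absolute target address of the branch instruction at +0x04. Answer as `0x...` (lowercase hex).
+0x04: 04 08 ⇒ word 0x0804 (little)
  opcode bits[15:11]=0x1: call/J
  imm@[10:0]=0x4 ⇒ $4
  target = base 0x224e + off 0x04 + 2 + imm 4 = 0x2258

0x2258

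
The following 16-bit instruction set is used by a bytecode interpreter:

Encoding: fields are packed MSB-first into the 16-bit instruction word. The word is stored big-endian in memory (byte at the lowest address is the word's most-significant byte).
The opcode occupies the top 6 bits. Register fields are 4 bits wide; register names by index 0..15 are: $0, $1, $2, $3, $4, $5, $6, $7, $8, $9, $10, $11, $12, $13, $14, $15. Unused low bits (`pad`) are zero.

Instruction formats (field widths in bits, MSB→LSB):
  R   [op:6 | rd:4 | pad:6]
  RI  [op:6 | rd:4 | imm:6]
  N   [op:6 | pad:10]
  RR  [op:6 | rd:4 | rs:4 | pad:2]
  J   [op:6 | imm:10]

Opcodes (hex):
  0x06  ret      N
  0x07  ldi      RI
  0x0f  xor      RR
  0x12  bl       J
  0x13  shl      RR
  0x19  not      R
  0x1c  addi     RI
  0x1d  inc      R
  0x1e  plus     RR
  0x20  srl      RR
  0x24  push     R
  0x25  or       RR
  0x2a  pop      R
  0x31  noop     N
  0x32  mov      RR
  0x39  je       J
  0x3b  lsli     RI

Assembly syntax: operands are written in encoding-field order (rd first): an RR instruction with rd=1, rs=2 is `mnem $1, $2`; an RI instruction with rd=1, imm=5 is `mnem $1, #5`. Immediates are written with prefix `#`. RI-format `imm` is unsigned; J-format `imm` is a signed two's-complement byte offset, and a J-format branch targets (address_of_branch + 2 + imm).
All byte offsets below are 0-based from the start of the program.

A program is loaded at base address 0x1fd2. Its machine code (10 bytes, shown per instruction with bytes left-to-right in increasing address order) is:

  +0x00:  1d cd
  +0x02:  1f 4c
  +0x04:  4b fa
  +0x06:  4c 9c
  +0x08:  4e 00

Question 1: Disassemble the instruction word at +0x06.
off 0x06: read 4c 9c as big → 0x4c9c
  op=0x4c9c>>10=0x13 ⇒ shl (RR)
  [9:6] rd=2 = $2
  [5:2] rs=7 = $7

shl $2, $7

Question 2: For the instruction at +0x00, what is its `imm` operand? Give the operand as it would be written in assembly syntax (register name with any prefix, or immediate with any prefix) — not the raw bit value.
[00] 1d cd → 0x1dcd
  op=0x1dcd>>10=0x7 ⇒ ldi (RI)
  [9:6] rd=7 = $7
  [5:0] imm=13 = #13

#13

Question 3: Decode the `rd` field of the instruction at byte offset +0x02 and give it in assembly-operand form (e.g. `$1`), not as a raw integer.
$13

@+02  big-endian(1f 4c) = 0x1f4c
  opcode bits[15:10]=0x7: ldi/RI
  rd: (w>>6)&0xf=0xd → $13
  imm: (w>>0)&0x3f=0xc → #12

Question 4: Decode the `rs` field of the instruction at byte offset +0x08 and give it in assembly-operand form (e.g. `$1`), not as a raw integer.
@+08  big-endian(4e 00) = 0x4e00
  op=0x4e00>>10=0x13 ⇒ shl (RR)
  rd: (w>>6)&0xf=0x8 → $8
  rs: (w>>2)&0xf=0x0 → $0

$0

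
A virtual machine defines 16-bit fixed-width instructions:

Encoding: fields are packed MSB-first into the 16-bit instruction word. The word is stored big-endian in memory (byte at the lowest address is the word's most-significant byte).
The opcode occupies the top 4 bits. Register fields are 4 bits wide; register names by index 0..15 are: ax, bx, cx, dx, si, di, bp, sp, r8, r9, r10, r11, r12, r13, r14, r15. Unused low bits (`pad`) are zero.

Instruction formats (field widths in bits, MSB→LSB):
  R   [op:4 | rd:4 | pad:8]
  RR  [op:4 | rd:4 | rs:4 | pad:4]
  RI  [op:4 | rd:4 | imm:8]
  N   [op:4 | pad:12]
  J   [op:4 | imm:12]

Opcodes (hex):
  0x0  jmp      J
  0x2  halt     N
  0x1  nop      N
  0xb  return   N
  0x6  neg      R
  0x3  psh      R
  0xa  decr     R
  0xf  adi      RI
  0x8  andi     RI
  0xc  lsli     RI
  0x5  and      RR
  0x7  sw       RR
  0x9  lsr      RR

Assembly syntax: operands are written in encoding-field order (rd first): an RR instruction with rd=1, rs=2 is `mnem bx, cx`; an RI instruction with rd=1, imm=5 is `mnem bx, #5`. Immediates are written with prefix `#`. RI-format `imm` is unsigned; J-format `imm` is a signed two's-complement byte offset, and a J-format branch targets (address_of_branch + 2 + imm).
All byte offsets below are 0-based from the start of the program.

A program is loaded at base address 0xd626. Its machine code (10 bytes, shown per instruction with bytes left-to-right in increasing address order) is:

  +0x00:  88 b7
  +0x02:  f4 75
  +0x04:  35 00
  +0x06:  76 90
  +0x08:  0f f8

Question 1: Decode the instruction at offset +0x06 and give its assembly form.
sw bp, r9

off 0x06: read 76 90 as big → 0x7690
  top 4b → 0x7 → sw [RR]
  [11:8] rd=6 = bp
  [7:4] rs=9 = r9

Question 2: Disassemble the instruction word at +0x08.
@+08  big-endian(0f f8) = 0x0ff8
  opcode bits[15:12]=0x0: jmp/J
  imm@[11:0]=0xff8 (s12→-8) ⇒ #-8

jmp #-8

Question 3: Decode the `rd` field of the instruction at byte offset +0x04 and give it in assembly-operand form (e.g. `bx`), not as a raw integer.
di

off 0x04: read 35 00 as big → 0x3500
  opcode bits[15:12]=0x3: psh/R
  [11:8] rd=5 = di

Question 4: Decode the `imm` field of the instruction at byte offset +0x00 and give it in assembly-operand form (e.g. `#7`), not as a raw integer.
#183

[00] 88 b7 → 0x88b7
  opcode bits[15:12]=0x8: andi/RI
  rd@[11:8]=0x8 ⇒ r8
  imm@[7:0]=0xb7 ⇒ #183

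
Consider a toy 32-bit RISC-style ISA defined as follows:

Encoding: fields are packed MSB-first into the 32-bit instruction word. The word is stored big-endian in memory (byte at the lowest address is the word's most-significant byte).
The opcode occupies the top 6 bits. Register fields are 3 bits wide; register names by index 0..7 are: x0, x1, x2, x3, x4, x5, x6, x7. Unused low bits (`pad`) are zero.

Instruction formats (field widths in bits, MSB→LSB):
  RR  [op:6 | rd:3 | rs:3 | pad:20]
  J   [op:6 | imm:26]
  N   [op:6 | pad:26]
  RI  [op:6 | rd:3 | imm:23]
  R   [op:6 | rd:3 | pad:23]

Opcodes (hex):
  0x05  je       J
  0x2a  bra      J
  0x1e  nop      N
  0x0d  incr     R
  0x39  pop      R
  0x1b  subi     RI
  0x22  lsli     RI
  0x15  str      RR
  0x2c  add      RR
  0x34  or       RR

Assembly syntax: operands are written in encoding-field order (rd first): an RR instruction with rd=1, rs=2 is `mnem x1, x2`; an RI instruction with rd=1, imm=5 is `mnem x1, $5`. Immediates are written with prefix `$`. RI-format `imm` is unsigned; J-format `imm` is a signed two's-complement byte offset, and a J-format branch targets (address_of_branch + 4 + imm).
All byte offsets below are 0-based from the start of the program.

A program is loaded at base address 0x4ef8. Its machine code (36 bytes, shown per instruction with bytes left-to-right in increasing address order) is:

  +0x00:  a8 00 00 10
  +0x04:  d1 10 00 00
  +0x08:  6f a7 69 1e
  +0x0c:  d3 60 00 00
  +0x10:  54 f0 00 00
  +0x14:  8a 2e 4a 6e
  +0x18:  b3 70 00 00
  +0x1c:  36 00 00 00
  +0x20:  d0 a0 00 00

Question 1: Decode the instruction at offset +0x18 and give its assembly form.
off 0x18: read b3 70 00 00 as big → 0xb3700000
  top 6b → 0x2c → add [RR]
  [25:23] rd=6 = x6
  [22:20] rs=7 = x7

add x6, x7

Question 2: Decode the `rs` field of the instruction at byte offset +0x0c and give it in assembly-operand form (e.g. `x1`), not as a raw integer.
x6

@+0c  big-endian(d3 60 00 00) = 0xd3600000
  top 6b → 0x34 → or [RR]
  rd@[25:23]=0x6 ⇒ x6
  rs@[22:20]=0x6 ⇒ x6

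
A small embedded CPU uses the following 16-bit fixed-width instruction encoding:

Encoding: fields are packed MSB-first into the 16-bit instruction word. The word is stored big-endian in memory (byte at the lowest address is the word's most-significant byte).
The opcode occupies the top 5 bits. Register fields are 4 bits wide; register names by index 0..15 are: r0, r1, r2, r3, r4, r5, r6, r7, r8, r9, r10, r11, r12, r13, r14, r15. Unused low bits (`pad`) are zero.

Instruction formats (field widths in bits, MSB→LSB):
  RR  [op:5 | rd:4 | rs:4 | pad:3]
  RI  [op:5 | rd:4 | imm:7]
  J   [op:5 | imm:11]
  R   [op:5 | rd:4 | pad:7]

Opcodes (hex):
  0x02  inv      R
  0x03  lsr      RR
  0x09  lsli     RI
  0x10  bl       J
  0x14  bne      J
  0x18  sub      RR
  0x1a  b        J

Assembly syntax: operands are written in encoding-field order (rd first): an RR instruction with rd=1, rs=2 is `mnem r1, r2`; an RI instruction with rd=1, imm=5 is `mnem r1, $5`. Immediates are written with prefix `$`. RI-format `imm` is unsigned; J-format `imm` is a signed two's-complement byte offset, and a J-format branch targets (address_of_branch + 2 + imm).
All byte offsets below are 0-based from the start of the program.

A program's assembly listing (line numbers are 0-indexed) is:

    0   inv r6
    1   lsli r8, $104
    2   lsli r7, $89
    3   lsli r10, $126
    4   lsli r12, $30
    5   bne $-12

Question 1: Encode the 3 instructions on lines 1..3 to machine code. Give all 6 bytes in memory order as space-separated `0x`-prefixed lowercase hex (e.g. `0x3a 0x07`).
0x4c 0x68 0x4b 0xd9 0x4d 0x7e

1. lsli fields op=0x9:5|rd=8:4|imm=104:7 → word 4c68h → 4c 68
2. lsli fields op=0x9:5|rd=7:4|imm=89:7 → word 4bd9h → 4b d9
3. lsli fields op=0x9:5|rd=10:4|imm=126:7 → word 4d7eh → 4d 7e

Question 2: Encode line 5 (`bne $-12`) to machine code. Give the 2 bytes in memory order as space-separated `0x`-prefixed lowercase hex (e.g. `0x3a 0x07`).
5. bne fields op=0x14:5|imm=-12:11 → word a7f4h → a7 f4

0xa7 0xf4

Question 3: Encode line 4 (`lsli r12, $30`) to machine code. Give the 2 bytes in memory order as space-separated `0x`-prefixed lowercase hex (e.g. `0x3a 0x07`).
0x4e 0x1e

4. lsli fields op=0x9:5|rd=12:4|imm=30:7 → word 4e1eh → 4e 1e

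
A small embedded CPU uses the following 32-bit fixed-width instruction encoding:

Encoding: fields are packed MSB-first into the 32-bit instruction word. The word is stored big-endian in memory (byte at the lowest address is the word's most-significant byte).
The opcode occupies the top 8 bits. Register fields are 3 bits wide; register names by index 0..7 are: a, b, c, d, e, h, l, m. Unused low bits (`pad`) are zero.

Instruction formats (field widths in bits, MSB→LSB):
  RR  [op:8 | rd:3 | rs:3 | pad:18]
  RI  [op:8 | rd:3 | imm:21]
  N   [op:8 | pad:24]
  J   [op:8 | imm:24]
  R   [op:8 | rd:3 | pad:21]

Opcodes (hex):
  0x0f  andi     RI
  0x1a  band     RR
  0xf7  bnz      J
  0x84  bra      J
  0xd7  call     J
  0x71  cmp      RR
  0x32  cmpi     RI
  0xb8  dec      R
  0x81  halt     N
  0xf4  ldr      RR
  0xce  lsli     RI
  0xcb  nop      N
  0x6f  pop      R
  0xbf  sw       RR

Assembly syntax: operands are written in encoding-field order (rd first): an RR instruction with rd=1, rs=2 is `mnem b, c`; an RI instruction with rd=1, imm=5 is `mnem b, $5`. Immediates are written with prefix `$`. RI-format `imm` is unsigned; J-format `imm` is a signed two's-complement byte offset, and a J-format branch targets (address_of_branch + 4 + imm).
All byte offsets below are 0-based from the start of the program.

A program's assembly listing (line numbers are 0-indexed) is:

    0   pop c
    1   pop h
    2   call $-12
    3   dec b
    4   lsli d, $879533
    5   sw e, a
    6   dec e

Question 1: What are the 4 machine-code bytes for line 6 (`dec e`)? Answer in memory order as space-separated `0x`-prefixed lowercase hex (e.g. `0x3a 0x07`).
6. dec fields op=0xb8:8|rd=4:3|pad=0:21 → word b8800000h → b8 80 00 00

0xb8 0x80 0x00 0x00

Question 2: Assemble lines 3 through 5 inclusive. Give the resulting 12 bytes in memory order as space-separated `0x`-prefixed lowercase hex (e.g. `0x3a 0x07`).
0xb8 0x20 0x00 0x00 0xce 0x6d 0x6b 0xad 0xbf 0x80 0x00 0x00

L3: dec op=0xb8:8|rd=1:3|pad=0:21 ⇒ 0xb8200000 ⇒ big b8 20 00 00
L4: lsli op=0xce:8|rd=3:3|imm=879533:21 ⇒ 0xce6d6bad ⇒ big ce 6d 6b ad
L5: sw op=0xbf:8|rd=4:3|rs=0:3|pad=0:18 ⇒ 0xbf800000 ⇒ big bf 80 00 00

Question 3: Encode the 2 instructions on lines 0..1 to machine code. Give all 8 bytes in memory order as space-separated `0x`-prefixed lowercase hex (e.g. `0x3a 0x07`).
L0: pop op=0x6f:8|rd=2:3|pad=0:21 ⇒ 0x6f400000 ⇒ big 6f 40 00 00
L1: pop op=0x6f:8|rd=5:3|pad=0:21 ⇒ 0x6fa00000 ⇒ big 6f a0 00 00

0x6f 0x40 0x00 0x00 0x6f 0xa0 0x00 0x00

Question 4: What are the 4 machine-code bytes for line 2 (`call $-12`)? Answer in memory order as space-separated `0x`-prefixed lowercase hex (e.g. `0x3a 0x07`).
0xd7 0xff 0xff 0xf4

line 2 (call): pack op=0xd7:8|imm=-12:24 = 0xd7fffff4; big→ d7 ff ff f4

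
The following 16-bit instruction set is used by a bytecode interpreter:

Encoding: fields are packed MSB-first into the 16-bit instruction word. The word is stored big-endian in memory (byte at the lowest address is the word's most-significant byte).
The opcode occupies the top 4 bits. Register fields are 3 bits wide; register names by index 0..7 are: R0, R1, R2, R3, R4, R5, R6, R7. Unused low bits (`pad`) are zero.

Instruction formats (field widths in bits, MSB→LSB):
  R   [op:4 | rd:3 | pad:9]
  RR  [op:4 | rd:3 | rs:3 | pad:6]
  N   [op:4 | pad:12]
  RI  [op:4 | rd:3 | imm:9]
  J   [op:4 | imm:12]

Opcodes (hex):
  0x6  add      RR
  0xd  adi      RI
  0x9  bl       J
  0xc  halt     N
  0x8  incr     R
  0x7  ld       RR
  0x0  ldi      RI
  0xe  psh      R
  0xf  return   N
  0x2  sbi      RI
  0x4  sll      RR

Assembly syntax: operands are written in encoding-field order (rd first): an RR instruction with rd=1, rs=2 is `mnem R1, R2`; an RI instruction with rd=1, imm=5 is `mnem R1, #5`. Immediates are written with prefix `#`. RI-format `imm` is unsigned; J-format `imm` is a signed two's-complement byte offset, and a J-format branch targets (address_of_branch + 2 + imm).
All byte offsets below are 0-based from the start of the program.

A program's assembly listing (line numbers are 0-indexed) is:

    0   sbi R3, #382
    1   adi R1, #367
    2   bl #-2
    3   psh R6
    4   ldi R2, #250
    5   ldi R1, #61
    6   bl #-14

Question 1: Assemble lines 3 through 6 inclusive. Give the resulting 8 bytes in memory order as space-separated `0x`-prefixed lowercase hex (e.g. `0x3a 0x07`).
0xec 0x00 0x04 0xfa 0x02 0x3d 0x9f 0xf2

line 3 (psh): pack op=0xe:4|rd=6:3|pad=0:9 = 0xec00; big→ ec 00
line 4 (ldi): pack op=0x0:4|rd=2:3|imm=250:9 = 0x04fa; big→ 04 fa
line 5 (ldi): pack op=0x0:4|rd=1:3|imm=61:9 = 0x023d; big→ 02 3d
line 6 (bl): pack op=0x9:4|imm=-14:12 = 0x9ff2; big→ 9f f2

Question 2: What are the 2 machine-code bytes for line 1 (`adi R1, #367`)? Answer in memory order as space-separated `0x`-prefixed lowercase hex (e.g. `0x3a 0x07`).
L1: adi op=0xd:4|rd=1:3|imm=367:9 ⇒ 0xd36f ⇒ big d3 6f

0xd3 0x6f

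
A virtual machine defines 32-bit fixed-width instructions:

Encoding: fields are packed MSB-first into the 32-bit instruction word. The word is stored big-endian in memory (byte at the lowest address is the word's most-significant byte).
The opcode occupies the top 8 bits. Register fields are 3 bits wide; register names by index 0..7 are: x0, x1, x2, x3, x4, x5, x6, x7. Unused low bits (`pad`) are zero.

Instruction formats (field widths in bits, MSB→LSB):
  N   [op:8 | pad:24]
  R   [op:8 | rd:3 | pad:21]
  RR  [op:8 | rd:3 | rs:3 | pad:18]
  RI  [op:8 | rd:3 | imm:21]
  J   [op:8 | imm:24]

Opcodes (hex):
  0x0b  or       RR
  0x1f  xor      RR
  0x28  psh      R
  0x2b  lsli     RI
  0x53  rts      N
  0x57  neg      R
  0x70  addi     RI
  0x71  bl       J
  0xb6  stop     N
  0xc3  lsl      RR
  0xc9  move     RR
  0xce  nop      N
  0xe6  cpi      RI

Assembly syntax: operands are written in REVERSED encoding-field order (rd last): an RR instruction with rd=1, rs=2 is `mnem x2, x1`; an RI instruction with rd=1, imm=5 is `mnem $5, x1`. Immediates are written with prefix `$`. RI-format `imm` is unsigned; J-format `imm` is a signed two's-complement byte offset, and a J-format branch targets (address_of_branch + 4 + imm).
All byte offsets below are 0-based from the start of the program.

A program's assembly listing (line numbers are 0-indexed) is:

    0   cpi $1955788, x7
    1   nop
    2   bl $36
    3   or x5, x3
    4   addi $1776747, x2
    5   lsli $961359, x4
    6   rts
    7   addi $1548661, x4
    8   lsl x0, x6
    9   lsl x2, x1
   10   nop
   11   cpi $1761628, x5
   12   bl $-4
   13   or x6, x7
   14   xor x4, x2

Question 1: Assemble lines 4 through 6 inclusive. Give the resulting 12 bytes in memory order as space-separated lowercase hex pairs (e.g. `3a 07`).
line 4 (addi): pack op=0x70:8|rd=2:3|imm=1776747:21 = 0x705b1c6b; big→ 70 5b 1c 6b
line 5 (lsli): pack op=0x2b:8|rd=4:3|imm=961359:21 = 0x2b8eab4f; big→ 2b 8e ab 4f
line 6 (rts): pack op=0x53:8|pad=0:24 = 0x53000000; big→ 53 00 00 00

70 5b 1c 6b 2b 8e ab 4f 53 00 00 00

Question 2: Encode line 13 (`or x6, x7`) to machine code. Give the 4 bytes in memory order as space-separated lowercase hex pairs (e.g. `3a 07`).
line 13 (or): pack op=0xb:8|rd=7:3|rs=6:3|pad=0:18 = 0x0bf80000; big→ 0b f8 00 00

0b f8 00 00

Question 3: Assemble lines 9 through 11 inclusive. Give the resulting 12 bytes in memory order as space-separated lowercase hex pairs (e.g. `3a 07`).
9. lsl fields op=0xc3:8|rd=1:3|rs=2:3|pad=0:18 → word c3280000h → c3 28 00 00
10. nop fields op=0xce:8|pad=0:24 → word ce000000h → ce 00 00 00
11. cpi fields op=0xe6:8|rd=5:3|imm=1761628:21 → word e6bae15ch → e6 ba e1 5c

c3 28 00 00 ce 00 00 00 e6 ba e1 5c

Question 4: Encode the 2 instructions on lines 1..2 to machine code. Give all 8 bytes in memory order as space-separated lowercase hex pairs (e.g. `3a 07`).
line 1 (nop): pack op=0xce:8|pad=0:24 = 0xce000000; big→ ce 00 00 00
line 2 (bl): pack op=0x71:8|imm=36:24 = 0x71000024; big→ 71 00 00 24

ce 00 00 00 71 00 00 24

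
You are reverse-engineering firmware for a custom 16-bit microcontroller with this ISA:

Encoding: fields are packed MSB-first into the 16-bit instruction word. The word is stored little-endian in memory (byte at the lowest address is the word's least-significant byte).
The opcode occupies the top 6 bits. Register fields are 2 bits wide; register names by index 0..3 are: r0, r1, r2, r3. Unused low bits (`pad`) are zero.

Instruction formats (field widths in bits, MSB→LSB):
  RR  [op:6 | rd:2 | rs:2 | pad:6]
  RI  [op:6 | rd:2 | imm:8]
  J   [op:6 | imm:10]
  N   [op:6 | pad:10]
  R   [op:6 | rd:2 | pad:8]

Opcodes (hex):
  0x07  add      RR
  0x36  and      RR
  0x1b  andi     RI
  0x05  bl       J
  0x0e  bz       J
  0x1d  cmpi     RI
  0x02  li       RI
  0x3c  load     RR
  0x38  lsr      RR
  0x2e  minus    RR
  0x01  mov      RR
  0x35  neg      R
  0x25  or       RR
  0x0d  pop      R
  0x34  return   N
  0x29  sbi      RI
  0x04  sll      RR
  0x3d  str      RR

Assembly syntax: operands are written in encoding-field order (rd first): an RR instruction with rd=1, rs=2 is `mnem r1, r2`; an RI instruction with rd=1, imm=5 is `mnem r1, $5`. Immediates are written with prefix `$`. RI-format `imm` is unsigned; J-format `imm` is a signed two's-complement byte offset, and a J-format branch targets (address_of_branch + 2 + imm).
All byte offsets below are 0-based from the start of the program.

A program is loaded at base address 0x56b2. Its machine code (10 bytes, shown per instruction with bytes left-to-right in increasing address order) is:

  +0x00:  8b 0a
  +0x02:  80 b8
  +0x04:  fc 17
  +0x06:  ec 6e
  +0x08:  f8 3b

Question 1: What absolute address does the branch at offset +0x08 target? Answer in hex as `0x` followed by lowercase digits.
off 0x08: read f8 3b as little → 0x3bf8
  op=0x3bf8>>10=0xe ⇒ bz (J)
  imm@[9:0]=0x3f8 (s10→-8) ⇒ $-8
  target = base 0x56b2 + off 0x08 + 2 + imm -8 = 0x56b4

0x56b4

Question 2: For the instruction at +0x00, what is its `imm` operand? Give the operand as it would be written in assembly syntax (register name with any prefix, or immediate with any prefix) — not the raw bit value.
@+00  little-endian(8b 0a) = 0x0a8b
  top 6b → 0x2 → li [RI]
  rd: (w>>8)&0x3=0x2 → r2
  imm: (w>>0)&0xff=0x8b → $139

$139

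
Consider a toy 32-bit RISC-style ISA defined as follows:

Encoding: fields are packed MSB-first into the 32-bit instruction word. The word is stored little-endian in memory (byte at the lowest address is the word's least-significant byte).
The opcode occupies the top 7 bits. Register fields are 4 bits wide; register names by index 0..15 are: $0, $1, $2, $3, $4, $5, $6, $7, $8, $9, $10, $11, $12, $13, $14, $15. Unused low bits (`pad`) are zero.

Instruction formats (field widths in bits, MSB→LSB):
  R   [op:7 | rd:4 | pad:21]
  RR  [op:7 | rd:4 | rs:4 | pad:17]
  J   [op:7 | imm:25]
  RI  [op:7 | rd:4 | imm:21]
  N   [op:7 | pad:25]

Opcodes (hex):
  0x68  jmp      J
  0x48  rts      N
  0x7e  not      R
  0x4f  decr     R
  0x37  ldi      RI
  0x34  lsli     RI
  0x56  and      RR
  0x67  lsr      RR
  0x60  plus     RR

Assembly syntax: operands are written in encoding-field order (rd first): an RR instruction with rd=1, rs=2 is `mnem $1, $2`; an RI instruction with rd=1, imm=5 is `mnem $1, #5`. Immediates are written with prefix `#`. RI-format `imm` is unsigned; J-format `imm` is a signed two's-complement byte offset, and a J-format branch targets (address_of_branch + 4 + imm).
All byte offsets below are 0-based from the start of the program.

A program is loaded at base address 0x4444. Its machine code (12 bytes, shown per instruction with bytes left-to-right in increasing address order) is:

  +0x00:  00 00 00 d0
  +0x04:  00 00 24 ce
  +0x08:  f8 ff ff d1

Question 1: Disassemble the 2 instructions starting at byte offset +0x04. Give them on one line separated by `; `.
[04] 00 00 24 ce → 0xce240000
  opcode bits[31:25]=0x67: lsr/RR
  rd: (w>>21)&0xf=0x1 → $1
  rs: (w>>17)&0xf=0x2 → $2
[08] f8 ff ff d1 → 0xd1fffff8
  opcode bits[31:25]=0x68: jmp/J
  imm: (w>>0)&0x1ffffff=0x1fffff8 (s25→-8) → #-8

lsr $1, $2; jmp #-8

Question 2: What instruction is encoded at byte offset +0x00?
+0x00: 00 00 00 d0 ⇒ word 0xd0000000 (little)
  opcode bits[31:25]=0x68: jmp/J
  imm@[24:0]=0x0 ⇒ #0

jmp #0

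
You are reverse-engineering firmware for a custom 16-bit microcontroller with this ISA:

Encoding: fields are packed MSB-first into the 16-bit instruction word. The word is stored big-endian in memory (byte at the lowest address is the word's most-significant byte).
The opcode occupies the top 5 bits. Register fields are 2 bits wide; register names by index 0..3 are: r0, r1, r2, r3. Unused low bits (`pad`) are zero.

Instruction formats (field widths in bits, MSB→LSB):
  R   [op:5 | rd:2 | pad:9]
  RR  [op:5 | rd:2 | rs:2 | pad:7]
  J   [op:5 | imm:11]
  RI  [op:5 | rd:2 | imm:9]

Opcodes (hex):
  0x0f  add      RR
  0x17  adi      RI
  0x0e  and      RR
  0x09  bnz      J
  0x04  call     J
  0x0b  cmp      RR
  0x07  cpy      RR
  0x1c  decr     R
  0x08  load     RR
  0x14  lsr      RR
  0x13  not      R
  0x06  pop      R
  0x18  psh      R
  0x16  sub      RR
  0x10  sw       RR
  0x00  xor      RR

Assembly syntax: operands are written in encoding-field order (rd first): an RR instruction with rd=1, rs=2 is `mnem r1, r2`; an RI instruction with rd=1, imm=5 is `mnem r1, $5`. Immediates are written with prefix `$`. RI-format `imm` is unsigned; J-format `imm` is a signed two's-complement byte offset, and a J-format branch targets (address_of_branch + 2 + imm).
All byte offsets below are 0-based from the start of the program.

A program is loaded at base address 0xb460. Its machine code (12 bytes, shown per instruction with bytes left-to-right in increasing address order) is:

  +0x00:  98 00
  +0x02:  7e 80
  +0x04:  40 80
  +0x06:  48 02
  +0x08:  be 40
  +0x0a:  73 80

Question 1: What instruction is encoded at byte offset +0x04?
@+04  big-endian(40 80) = 0x4080
  opcode bits[15:11]=0x8: load/RR
  rd@[10:9]=0x0 ⇒ r0
  rs@[8:7]=0x1 ⇒ r1

load r0, r1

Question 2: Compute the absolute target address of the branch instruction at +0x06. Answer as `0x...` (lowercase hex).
0xb46a

@+06  big-endian(48 02) = 0x4802
  top 5b → 0x9 → bnz [J]
  imm@[10:0]=0x2 ⇒ $2
  target = base 0xb460 + off 0x06 + 2 + imm 2 = 0xb46a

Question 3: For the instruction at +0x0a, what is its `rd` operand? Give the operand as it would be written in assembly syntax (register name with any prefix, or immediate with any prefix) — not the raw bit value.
off 0x0a: read 73 80 as big → 0x7380
  opcode bits[15:11]=0xe: and/RR
  [10:9] rd=1 = r1
  [8:7] rs=3 = r3

r1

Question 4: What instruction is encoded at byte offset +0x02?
@+02  big-endian(7e 80) = 0x7e80
  top 5b → 0xf → add [RR]
  [10:9] rd=3 = r3
  [8:7] rs=1 = r1

add r3, r1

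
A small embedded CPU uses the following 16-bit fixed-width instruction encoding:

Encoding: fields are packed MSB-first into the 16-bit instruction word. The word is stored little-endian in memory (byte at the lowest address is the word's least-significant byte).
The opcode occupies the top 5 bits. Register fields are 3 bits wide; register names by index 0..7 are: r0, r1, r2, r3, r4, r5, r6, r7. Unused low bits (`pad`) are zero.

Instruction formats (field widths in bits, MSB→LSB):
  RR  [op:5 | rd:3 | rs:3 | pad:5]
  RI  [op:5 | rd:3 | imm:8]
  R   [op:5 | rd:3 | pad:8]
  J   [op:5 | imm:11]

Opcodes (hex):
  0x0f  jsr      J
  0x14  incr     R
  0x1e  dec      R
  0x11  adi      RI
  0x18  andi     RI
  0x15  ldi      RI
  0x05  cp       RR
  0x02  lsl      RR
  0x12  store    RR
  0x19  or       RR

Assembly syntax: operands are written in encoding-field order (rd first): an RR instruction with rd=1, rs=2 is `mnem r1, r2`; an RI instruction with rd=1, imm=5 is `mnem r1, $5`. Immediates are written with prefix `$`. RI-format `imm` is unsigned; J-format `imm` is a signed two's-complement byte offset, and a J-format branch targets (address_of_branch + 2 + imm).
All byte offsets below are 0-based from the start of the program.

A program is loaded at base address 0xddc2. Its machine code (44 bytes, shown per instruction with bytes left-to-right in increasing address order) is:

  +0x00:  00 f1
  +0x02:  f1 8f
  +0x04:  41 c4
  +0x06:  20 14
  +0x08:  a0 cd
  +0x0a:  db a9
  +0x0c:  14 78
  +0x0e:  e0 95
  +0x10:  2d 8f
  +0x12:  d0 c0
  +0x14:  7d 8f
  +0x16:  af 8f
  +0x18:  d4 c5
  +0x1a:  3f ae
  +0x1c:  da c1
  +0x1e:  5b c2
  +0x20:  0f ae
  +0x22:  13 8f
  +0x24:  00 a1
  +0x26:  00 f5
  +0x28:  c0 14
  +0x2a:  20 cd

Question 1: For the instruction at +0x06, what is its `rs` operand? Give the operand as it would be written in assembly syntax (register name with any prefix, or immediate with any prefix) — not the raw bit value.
r1

+0x06: 20 14 ⇒ word 0x1420 (little)
  opcode bits[15:11]=0x2: lsl/RR
  rd@[10:8]=0x4 ⇒ r4
  rs@[7:5]=0x1 ⇒ r1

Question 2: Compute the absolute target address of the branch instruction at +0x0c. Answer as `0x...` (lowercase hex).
0xdde4

+0x0c: 14 78 ⇒ word 0x7814 (little)
  op=0x7814>>11=0xf ⇒ jsr (J)
  imm@[10:0]=0x14 ⇒ $20
  target = base 0xddc2 + off 0x0c + 2 + imm 20 = 0xdde4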